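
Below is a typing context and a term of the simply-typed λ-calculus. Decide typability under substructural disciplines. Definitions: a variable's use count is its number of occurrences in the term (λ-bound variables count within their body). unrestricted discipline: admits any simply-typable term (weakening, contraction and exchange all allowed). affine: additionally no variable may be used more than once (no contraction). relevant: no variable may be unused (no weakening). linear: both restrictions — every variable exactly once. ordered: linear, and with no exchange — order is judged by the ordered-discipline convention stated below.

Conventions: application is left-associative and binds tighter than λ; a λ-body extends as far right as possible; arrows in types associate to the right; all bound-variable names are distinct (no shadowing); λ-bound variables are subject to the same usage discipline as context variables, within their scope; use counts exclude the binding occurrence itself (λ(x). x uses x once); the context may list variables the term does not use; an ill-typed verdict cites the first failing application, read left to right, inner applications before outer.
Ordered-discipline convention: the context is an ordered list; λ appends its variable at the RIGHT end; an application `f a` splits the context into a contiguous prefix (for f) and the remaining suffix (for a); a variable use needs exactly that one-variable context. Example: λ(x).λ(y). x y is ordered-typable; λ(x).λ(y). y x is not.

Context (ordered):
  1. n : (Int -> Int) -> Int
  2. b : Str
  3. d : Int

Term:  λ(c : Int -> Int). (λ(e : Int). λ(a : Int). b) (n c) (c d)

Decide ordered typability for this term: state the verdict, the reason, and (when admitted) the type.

no — c ×2 used more than once (contraction); e, a left unused
usage: n=1, b=1, d=1, c [bound]=2, e [bound]=0, a [bound]=0
uses in reading order: b, n, c, c, d
typing: well-typed — term : (Int -> Int) -> Str
all disciplines: ordered ✗ | linear ✗ | affine ✗ | relevant ✗ | unrestricted ✓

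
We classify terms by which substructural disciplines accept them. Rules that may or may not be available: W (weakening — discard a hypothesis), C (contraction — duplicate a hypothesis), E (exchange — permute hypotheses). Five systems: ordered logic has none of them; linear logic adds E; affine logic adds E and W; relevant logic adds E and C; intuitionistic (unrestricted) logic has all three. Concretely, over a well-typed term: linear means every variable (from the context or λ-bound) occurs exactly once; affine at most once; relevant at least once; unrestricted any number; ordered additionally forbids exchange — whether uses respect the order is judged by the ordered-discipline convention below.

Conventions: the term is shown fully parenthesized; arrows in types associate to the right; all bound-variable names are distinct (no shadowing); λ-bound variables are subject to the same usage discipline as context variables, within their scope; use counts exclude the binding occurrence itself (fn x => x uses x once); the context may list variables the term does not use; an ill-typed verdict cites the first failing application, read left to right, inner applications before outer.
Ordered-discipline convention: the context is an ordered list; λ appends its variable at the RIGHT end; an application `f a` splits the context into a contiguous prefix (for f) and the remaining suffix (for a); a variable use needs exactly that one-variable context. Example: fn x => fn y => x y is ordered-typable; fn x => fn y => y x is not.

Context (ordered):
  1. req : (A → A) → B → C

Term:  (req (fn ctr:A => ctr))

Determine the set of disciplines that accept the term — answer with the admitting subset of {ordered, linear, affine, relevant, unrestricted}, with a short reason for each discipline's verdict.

admitted by: ordered, linear, affine, relevant, unrestricted
usage: req: 1×, ctr (λ-bound): 1×
left-to-right use order: req, ctr
typing: well-typed — term : B → C
ordered ✓ (one use each (req, ctr); ordered split holds)
linear ✓ (req, ctr: one use apiece)
affine ✓ (no duplicate uses among req, ctr)
relevant ✓ (every one of req, ctr appears)
unrestricted ✓ (simply typable at B → C; W, C, E all held)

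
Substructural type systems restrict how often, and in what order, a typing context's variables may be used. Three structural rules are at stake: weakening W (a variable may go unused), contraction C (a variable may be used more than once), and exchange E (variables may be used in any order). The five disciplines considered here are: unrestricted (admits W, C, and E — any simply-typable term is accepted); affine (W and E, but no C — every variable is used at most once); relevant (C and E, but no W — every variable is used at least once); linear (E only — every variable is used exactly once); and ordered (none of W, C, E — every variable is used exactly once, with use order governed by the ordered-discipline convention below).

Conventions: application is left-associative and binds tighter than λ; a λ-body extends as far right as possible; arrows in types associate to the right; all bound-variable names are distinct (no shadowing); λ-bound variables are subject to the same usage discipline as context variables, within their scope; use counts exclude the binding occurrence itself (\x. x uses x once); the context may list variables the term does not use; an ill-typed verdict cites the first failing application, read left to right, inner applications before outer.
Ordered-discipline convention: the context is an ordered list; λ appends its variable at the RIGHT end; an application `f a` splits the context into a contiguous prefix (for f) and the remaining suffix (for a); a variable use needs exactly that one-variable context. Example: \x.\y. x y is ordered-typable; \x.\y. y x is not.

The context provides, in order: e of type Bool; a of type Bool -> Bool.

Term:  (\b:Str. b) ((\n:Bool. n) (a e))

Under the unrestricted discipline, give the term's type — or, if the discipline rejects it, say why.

not well-typed under unrestricted — the type mismatch rejects it
variable uses: e ×1; a ×1; b [bound] ×1; n [bound] ×1
uses in reading order: b, n, a, e
typing: ill-typed: a function awaiting Str gets Bool
per-discipline verdicts: ordered ✗ · linear ✗ · affine ✗ · relevant ✗ · unrestricted ✗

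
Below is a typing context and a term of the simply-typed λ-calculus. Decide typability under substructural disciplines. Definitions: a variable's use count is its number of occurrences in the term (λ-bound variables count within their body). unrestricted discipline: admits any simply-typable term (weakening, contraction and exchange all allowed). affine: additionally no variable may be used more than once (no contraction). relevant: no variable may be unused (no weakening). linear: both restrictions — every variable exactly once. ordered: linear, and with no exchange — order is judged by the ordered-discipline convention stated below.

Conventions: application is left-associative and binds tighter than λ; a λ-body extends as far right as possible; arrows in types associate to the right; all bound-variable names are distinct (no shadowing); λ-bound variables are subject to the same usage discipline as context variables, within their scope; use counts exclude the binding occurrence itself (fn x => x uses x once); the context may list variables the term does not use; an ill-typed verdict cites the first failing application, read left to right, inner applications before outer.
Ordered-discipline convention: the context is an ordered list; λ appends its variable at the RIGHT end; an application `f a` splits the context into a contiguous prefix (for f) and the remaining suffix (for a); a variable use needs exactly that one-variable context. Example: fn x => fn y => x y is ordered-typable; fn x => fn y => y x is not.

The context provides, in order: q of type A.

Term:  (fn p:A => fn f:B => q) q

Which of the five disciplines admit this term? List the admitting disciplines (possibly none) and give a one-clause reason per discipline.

accepted by: unrestricted
use counts: q: 2, p (λ-bound): 0, f (λ-bound): 0
use order (left to right): q, q
typing: well-typed at B → A
ordered ✗ (needs contraction — q ×2; p, f never used (weakening))
linear ✗ (needs contraction — q ×2; p, f never used (weakening))
affine ✗ (needs contraction — q ×2)
relevant ✗ (p, f never used (weakening))
unrestricted ✓ (simply typable at B → A; W, C, E all held)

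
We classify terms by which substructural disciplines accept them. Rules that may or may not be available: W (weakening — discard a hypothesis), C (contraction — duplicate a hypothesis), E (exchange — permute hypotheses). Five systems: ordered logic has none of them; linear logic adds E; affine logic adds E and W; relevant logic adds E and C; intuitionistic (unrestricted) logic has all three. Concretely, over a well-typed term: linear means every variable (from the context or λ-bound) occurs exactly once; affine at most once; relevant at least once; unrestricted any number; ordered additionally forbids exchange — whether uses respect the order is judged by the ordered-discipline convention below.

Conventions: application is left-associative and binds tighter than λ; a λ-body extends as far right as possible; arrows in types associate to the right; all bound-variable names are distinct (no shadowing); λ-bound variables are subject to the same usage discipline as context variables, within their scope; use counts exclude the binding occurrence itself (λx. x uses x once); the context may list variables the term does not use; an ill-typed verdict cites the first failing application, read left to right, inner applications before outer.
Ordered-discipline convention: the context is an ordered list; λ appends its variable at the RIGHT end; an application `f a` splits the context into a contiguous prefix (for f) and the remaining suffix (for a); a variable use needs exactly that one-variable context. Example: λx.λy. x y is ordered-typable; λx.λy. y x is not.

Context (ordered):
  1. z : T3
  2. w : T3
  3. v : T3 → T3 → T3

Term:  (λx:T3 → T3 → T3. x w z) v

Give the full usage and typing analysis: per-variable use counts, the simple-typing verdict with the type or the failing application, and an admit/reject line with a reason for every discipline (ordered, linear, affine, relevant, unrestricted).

usage: z ×1; w ×1; v ×1; x (bound) ×1
use order (left to right): x, w, z, v
typing: the term checks, with type T3
ordered ✗ (no contiguous prefix/suffix split fits x, w, z, v)
linear ✓ (single use per variable (z, w, v, x))
affine ✓ (none of z, w, v, x used more than once)
relevant ✓ (none of z, w, v, x goes unused)
unrestricted ✓ (simply typable at T3; W, C, E all held)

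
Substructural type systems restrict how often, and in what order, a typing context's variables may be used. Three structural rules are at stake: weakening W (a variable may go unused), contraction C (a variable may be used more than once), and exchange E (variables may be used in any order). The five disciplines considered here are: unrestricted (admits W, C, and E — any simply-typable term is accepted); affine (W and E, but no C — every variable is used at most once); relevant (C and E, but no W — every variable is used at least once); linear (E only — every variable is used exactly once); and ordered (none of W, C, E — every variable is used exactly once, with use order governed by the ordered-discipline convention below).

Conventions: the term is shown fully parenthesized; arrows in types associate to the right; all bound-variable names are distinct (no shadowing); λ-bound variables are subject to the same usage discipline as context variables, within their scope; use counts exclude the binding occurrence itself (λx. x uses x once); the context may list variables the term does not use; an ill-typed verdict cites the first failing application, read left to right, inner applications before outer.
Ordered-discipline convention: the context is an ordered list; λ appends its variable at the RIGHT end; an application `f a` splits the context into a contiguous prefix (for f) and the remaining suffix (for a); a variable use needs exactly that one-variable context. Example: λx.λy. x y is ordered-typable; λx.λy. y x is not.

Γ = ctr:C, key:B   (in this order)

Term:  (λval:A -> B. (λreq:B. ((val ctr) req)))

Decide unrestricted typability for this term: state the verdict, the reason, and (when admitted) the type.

no — the type mismatch rejects it
variable uses: ctr: 1, key: 0, val (bound): 1, req (bound): 1
order of uses: val, ctr, req
typing: ill-typed: an application expects A but receives C
per-discipline verdicts: ordered ✗, linear ✗, affine ✗, relevant ✗, unrestricted ✗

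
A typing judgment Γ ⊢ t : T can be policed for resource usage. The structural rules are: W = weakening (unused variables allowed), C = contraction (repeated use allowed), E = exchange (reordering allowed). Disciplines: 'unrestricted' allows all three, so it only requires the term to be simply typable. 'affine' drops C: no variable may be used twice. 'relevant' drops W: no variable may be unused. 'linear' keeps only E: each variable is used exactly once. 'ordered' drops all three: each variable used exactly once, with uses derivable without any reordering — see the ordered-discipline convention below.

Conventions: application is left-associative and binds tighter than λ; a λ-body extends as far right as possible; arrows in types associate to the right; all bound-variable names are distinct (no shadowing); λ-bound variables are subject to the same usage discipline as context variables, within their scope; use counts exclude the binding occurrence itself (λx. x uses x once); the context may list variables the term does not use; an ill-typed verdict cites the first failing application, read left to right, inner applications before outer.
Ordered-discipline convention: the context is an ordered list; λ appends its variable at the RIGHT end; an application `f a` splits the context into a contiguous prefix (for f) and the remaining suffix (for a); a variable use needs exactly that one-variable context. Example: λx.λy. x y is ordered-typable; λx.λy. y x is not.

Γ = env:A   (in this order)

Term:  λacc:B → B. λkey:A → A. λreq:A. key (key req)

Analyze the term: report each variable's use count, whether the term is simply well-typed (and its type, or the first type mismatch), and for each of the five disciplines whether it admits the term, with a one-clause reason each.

usage: env: 0, acc [bound]: 0, key [bound]: 2, req [bound]: 1
order of uses: key, key, req
typing: well-typed — term : (B → B) → (A → A) → A → A
ordered: ✗, uses contraction: key ×2; env, acc never used (weakening)
linear: ✗, uses contraction: key ×2; env, acc never used (weakening)
affine: ✗, uses contraction: key ×2
relevant: ✗, env, acc never used (weakening)
unrestricted: ✓, well-typed at (B → B) → (A → A) → A → A; no restrictions here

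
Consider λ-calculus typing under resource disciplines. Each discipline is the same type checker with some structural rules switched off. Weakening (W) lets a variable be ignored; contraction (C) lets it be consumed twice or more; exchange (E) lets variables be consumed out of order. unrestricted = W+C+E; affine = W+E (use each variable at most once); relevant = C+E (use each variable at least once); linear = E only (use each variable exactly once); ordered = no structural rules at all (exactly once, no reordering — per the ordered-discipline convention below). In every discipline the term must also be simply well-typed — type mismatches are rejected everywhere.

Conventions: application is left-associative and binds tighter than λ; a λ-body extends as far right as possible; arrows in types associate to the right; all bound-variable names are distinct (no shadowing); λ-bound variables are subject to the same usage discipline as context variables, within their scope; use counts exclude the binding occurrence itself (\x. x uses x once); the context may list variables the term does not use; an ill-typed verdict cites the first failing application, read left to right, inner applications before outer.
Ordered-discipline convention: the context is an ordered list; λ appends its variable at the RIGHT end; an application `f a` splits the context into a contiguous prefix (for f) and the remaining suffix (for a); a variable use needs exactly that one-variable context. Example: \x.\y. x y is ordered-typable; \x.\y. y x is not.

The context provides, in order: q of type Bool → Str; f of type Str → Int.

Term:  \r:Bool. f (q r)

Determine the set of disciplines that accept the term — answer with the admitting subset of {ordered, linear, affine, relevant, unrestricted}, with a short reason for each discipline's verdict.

accepted by: linear, affine, relevant, unrestricted
use counts: q: 1; f: 1; r [bound]: 1
use order (left to right): f, q, r
typing: well-typed — term : Bool → Int
ordered: ✗, use order f, q, r needs exchange
linear: ✓, exactly-once usage across q, f, r
affine: ✓, no duplicate uses among q, f, r
relevant: ✓, q, f, r: all used, weakening unneeded
unrestricted: ✓, typability at Bool → Int is all that's needed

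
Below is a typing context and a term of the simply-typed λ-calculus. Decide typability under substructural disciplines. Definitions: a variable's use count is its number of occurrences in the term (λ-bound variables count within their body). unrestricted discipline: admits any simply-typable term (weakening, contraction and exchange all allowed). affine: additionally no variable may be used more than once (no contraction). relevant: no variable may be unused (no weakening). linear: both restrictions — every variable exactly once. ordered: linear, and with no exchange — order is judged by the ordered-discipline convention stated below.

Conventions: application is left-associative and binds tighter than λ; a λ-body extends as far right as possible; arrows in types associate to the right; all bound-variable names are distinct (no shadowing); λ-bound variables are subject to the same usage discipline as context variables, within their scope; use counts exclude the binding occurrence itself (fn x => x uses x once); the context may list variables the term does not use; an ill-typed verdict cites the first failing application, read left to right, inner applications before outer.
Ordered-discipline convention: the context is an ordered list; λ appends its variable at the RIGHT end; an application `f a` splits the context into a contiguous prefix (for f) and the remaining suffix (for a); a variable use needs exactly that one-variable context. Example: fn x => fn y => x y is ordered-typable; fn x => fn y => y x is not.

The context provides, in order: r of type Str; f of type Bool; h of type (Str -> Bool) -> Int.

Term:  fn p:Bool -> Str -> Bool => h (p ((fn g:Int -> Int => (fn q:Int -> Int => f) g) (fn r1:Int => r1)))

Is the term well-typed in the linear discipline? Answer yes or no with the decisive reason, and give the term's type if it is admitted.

no — r, q left unused
variable uses: r ×0, f ×1, h ×1, p (λ-bound) ×1, g (λ-bound) ×1, q (λ-bound) ×0, r1 (λ-bound) ×1
left-to-right use order: h, p, f, g, r1
typing: well-typed — term : (Bool -> Str -> Bool) -> Int
summary: ordered ✗, linear ✗, affine ✓, relevant ✗, unrestricted ✓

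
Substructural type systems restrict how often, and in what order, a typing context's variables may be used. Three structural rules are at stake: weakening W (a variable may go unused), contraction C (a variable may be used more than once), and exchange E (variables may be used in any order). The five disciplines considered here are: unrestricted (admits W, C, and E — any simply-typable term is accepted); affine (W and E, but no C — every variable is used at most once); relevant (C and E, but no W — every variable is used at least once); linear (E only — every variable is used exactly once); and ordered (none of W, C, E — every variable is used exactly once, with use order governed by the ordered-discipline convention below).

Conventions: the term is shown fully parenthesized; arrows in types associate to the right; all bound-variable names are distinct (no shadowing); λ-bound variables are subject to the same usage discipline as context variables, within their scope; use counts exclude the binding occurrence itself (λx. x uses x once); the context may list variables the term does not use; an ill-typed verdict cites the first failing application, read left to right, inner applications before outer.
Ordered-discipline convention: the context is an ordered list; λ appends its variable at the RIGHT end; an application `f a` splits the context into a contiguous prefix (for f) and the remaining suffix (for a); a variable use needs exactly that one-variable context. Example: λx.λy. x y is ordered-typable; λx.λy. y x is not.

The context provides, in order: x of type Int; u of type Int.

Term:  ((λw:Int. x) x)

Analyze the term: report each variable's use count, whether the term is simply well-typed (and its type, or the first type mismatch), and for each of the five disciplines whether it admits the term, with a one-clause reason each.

use counts: x: 2×; u: 0×; w (bound): 0×
use order (left to right): x, x
typing: well-typed at Int
ordered: ✗ — x ×2 used more than once (contraction); needs weakening: u, w unused
linear: ✗ — x ×2 used more than once (contraction); needs weakening: u, w unused
affine: ✗ — x ×2 used more than once (contraction)
relevant: ✗ — needs weakening: u, w unused
unrestricted: ✓ — type-checks (Int) and nothing is barred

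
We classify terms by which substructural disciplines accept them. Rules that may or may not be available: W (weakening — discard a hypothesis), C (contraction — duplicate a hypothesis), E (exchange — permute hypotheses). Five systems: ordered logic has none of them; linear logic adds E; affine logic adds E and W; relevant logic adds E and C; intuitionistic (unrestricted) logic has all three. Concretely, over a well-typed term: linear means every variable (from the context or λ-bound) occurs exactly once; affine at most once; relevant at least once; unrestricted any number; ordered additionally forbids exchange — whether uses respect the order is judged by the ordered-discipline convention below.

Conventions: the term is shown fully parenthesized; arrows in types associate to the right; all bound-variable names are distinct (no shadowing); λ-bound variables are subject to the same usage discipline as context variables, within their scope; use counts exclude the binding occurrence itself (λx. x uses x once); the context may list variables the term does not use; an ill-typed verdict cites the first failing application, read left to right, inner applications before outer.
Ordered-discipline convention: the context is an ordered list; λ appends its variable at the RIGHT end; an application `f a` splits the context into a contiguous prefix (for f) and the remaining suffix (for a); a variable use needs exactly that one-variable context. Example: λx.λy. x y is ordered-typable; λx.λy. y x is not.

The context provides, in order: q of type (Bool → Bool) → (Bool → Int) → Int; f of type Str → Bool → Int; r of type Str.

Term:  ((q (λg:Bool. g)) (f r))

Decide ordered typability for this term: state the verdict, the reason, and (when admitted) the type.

yes — q, f, r, g once each; derivable with no W/C/E; term : Int
use counts: q ×1; f ×1; r ×1; g (λ-bound) ×1
order of uses: q, g, f, r
typing: well-typed — term : Int
all disciplines: ordered ✓ · linear ✓ · affine ✓ · relevant ✓ · unrestricted ✓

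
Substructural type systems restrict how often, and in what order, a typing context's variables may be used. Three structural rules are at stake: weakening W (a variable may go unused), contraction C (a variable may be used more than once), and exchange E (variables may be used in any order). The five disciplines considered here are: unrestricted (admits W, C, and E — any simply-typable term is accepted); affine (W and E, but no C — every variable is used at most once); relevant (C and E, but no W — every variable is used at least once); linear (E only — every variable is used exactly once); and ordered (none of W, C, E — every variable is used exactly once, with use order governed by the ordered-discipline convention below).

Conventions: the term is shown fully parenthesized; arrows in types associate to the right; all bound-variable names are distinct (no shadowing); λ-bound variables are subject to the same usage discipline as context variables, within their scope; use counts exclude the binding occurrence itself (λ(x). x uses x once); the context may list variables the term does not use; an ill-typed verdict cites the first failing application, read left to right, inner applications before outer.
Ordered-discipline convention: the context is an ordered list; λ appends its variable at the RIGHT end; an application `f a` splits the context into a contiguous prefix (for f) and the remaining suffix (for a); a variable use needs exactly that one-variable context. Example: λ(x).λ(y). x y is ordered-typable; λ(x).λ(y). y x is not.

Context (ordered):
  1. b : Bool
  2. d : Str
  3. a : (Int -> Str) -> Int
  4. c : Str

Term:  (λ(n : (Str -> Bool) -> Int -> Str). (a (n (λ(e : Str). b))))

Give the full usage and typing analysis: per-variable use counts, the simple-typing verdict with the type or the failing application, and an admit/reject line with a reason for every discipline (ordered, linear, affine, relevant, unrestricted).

variable uses: b ×1; d ×0; a ×1; c ×0; n [bound] ×1; e [bound] ×0
use order (left to right): a, n, b
typing: well-typed at ((Str -> Bool) -> Int -> Str) -> Int
ordered ✗ (needs weakening: d, c, e unused)
linear ✗ (needs weakening: d, c, e unused)
affine ✓ (b, d, a, c, n, e: no repeats, contraction unneeded)
relevant ✗ (needs weakening: d, c, e unused)
unrestricted ✓ (well-typed at ((Str -> Bool) -> Int -> Str) -> Int; no restrictions here)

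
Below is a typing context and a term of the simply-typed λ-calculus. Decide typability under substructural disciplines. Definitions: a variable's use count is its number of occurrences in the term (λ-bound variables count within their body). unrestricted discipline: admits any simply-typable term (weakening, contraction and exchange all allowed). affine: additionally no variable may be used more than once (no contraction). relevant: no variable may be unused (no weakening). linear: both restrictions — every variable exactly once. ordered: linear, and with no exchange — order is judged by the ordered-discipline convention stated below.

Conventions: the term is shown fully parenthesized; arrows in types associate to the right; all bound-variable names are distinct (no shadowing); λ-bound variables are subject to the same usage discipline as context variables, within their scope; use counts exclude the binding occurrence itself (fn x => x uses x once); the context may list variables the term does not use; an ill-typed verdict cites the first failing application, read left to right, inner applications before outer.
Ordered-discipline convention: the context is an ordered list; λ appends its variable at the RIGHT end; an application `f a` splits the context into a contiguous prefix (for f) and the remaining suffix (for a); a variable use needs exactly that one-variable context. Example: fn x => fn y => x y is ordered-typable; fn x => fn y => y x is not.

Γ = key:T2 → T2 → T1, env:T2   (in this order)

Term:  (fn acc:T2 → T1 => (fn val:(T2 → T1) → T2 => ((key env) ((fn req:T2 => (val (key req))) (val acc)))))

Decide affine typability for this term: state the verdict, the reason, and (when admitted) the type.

no — needs contraction — key ×2, val ×2
variable uses: key=2; env=1; acc (λ-bound)=1; val (λ-bound)=2; req (λ-bound)=1
order of uses: key, env, val, key, req, val, acc
typing: ✓ — (T2 → T1) → ((T2 → T1) → T2) → T1
per-discipline verdicts: ordered ✗; linear ✗; affine ✗; relevant ✓; unrestricted ✓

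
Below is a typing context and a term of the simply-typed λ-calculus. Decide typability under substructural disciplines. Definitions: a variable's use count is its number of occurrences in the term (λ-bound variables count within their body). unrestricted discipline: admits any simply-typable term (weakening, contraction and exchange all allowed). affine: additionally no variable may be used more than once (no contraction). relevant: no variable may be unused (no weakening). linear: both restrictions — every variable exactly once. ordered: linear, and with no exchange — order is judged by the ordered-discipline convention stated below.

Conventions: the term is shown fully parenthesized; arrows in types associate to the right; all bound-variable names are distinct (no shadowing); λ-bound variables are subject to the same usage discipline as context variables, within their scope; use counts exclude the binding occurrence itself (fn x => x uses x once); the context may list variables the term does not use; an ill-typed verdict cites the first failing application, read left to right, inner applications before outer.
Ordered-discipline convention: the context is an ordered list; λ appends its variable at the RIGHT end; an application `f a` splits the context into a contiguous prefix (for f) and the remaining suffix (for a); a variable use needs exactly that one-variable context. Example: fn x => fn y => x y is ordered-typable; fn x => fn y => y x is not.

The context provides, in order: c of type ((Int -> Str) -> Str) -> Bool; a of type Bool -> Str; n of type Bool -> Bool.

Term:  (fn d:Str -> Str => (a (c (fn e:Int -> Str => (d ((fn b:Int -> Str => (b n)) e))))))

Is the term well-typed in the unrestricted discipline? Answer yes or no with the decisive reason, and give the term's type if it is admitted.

no — fails simple typing
counts: c: 1; a: 1; n: 1; d (λ-bound): 1; e (λ-bound): 1; b (λ-bound): 1
uses in reading order: a, c, d, b, n, e
typing: ill-typed: argument of type Bool -> Bool where Int is required
across the five disciplines: ordered ✗; linear ✗; affine ✗; relevant ✗; unrestricted ✗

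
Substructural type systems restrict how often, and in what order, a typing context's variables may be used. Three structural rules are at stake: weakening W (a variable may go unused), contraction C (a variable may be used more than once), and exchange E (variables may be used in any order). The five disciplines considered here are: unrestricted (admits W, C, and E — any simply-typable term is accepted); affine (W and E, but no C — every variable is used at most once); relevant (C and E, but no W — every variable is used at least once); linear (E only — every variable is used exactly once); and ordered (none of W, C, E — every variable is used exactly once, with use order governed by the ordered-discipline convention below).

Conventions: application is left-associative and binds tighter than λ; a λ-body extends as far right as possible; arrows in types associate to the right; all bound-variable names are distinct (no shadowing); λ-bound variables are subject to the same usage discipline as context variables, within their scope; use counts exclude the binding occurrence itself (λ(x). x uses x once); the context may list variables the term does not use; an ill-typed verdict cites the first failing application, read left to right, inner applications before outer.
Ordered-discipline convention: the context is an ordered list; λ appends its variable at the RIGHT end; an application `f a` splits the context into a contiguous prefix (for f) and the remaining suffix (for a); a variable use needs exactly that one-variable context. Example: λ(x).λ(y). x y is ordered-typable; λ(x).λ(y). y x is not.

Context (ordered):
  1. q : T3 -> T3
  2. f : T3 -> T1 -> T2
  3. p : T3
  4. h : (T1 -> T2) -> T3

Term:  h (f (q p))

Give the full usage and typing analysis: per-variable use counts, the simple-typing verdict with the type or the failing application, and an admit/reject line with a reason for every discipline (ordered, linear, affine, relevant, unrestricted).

use counts: q: 1, f: 1, p: 1, h: 1
use order (left to right): h, f, q, p
typing: ✓ — T3
ordered: ✗ — needs exchange: uses follow h, f, q, p
linear: ✓ — q, f, p, h: one use apiece
affine: ✓ — no duplicate uses among q, f, p, h
relevant: ✓ — at least one use each (q, f, p, h)
unrestricted: ✓ — simply typable at T3; W, C, E all held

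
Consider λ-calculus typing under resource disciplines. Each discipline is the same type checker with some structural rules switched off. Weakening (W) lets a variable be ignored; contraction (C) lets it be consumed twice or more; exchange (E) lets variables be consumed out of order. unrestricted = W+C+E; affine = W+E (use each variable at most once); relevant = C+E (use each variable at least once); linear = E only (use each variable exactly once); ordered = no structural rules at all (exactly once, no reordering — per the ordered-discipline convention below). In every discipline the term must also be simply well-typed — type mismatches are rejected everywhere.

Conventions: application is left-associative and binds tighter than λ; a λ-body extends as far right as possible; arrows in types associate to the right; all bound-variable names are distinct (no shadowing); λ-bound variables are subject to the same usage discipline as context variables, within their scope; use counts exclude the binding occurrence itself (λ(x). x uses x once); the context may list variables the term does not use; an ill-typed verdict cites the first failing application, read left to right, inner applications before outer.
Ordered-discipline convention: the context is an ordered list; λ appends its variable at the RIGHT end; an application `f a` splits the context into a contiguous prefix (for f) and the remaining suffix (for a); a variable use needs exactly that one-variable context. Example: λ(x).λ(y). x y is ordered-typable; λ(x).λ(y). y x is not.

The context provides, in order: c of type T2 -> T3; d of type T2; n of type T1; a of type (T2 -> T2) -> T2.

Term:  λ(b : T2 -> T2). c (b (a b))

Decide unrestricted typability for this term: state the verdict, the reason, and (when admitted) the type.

yes — type-checks ((T2 -> T2) -> T3) and nothing is barred; term : (T2 -> T2) -> T3
usage: c ×1, d ×0, n ×0, a ×1, b [bound] ×2
uses in reading order: c, b, a, b
typing: well-typed at (T2 -> T2) -> T3
summary: ordered ✗ | linear ✗ | affine ✗ | relevant ✗ | unrestricted ✓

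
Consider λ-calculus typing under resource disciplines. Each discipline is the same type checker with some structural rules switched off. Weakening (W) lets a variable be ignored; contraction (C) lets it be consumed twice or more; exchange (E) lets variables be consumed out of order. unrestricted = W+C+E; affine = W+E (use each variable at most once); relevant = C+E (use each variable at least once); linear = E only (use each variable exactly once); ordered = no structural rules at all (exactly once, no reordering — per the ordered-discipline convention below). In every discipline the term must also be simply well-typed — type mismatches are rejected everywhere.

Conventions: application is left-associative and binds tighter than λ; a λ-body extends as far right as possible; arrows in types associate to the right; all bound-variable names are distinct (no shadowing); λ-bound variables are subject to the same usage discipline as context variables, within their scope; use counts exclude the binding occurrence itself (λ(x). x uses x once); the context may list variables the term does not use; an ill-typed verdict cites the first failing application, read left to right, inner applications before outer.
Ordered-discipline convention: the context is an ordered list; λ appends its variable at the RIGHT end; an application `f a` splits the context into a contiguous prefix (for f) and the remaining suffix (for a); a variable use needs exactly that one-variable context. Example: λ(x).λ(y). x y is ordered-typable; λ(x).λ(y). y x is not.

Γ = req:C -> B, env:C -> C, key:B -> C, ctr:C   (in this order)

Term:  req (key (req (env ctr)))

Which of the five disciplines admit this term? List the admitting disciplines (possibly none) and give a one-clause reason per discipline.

admitted by: relevant, unrestricted
counts: req=2; env=1; key=1; ctr=1
left-to-right use order: req, key, req, env, ctr
typing: well-typed at B
ordered ✗ (req ×2 used more than once (contraction))
linear ✗ (req ×2 used more than once (contraction))
affine ✗ (req ×2 used more than once (contraction))
relevant ✓ (none of req, env, key, ctr goes unused)
unrestricted ✓ (well-typed at B; no restrictions here)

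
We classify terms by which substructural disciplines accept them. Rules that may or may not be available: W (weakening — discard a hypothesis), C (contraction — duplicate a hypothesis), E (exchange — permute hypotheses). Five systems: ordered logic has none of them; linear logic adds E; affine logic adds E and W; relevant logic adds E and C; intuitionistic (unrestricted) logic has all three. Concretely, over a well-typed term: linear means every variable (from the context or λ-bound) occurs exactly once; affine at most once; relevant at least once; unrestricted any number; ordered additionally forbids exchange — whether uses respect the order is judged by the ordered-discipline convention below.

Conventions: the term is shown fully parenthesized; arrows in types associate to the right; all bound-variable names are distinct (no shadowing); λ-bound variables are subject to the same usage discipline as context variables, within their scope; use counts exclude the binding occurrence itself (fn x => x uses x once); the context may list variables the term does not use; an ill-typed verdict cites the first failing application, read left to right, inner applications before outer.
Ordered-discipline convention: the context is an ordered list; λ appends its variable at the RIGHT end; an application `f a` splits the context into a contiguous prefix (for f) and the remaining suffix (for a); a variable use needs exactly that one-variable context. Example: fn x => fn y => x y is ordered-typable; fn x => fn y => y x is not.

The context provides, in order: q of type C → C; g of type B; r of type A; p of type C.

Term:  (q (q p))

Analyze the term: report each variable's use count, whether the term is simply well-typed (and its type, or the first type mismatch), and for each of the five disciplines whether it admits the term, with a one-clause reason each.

use counts: q ×2; g ×0; r ×0; p ×1
left-to-right use order: q, q, p
typing: well-typed — term : C
ordered: ✗ — uses contraction: q ×2; g, r left unused
linear: ✗ — uses contraction: q ×2; g, r left unused
affine: ✗ — uses contraction: q ×2
relevant: ✗ — g, r left unused
unrestricted: ✓ — type-checks (C) and nothing is barred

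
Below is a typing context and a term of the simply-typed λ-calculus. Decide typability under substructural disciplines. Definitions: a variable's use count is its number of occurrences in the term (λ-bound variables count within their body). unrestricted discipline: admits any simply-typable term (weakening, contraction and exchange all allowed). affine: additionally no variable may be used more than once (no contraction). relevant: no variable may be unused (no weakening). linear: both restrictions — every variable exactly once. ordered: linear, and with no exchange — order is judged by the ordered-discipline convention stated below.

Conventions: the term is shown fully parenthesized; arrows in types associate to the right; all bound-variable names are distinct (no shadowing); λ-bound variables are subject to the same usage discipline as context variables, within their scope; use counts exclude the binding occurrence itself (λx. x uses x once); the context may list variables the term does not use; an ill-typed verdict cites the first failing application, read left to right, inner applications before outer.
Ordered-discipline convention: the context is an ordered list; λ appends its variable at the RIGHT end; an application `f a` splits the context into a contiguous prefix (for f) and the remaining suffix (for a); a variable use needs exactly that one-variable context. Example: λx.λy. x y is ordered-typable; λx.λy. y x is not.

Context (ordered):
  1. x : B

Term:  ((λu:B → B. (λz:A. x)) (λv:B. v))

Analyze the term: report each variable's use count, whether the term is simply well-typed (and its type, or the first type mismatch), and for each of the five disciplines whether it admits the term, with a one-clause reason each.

counts: x ×1, u (λ-bound) ×0, z (λ-bound) ×0, v (λ-bound) ×1
uses in reading order: x, v
typing: ✓ — A → B
ordered: ✗ — unused: u, z — weakening required
linear: ✗ — unused: u, z — weakening required
affine: ✓ — at most one use each (x, u, z, v)
relevant: ✗ — unused: u, z — weakening required
unrestricted: ✓ — well-typed at A → B; no restrictions here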